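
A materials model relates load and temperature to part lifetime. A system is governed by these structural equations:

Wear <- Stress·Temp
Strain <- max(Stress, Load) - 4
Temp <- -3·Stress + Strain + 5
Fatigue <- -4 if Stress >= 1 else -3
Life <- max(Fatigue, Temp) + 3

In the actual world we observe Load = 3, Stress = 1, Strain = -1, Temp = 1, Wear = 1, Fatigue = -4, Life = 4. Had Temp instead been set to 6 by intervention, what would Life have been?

The intervention breaks the incoming arrows to Temp: Temp <- -3·Stress + Strain + 5 no longer applies, and Temp = 6.
Fatigue = -4 if Stress >= 1 else -3  [with Stress=1]  = -4
Life = max(Fatigue, Temp) + 3  [with Fatigue=-4, Temp=6]  = 9

9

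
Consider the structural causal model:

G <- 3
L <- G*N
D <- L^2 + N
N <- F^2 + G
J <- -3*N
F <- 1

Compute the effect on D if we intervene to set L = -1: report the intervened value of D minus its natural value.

-143

Intervening sets L = -1 and removes its equation (L <- G*N).
N = F^2 + G  [with F=1, G=3]  = 4
D = L^2 + N  [with L=-1, N=4]  = 5
Without intervention: N = F^2 + G  [with F=1, G=3]  = 4; L = G*N  [with G=3, N=4]  = 12; D = L^2 + N  [with L=12, N=4]  = 148.
Change = 5 − 148 = -143.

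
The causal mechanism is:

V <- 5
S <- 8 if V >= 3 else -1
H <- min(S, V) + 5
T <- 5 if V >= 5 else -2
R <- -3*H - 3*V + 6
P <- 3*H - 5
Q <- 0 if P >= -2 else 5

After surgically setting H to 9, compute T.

The intervention breaks the incoming arrows to H: H <- min(S, V) + 5 no longer applies, and H = 9.
T is not downstream of the intervention, so its value is determined by the original equations.
T = 5 if V >= 5 else -2  [with V=5]  = 5

5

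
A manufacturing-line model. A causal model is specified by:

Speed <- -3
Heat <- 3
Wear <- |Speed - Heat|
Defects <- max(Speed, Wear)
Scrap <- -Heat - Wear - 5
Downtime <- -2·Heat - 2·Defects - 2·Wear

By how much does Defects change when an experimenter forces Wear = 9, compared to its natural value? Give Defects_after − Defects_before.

The intervention breaks the incoming arrows to Wear: Wear <- |Speed - Heat| no longer applies, and Wear = 9.
Defects = max(Speed, Wear)  [with Speed=-3, Wear=9]  = 9
Without intervention: Wear = |Speed - Heat|  [with Speed=-3, Heat=3]  = 6; Defects = max(Speed, Wear)  [with Speed=-3, Wear=6]  = 6.
Change = 9 − 6 = 3.

3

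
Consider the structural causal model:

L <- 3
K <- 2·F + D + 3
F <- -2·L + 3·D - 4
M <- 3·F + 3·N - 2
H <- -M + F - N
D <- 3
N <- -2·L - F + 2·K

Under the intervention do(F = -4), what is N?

do(F=-4) replaces the equation F <- -2·L + 3·D - 4 with the constant F = -4.
K = 2·F + D + 3  [with F=-4, D=3]  = -2
N = -2·L - F + 2·K  [with L=3, F=-4, K=-2]  = -6

-6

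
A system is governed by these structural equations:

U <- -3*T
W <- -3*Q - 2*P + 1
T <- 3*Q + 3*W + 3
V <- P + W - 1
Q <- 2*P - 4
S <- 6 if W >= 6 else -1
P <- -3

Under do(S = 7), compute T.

84

Under do(S=7), the mechanism S <- 6 if W >= 6 else -1 is discarded; S is fixed at 7.
Since T is not a descendant of the intervened variable, it is unaffected.
Q = 2*P - 4  [with P=-3]  = -10
W = -3*Q - 2*P + 1  [with Q=-10, P=-3]  = 37
T = 3*Q + 3*W + 3  [with Q=-10, W=37]  = 84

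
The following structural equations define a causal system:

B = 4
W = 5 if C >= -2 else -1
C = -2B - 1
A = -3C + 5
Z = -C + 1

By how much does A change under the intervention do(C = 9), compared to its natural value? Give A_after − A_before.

-54

Under do(C=9), the mechanism C = -2B - 1 is discarded; C is fixed at 9.
A = -3C + 5  [with C=9]  = -22
Without intervention: C = -2B - 1  [with B=4]  = -9; A = -3C + 5  [with C=-9]  = 32.
Change = -22 − 32 = -54.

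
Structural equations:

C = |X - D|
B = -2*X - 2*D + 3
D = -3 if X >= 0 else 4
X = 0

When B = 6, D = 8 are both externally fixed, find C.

The joint intervention fixes B = 6, D = 8, removing each variable's own equation.
C = |X - D|  [with X=0, D=8]  = 8

8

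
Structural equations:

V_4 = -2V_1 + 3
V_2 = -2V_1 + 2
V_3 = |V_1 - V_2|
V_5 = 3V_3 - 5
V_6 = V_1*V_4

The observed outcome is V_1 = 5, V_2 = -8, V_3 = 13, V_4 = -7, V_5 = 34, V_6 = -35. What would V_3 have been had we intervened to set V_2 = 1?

4

The intervention breaks the incoming arrows to V_2: V_2 = -2V_1 + 2 no longer applies, and V_2 = 1.
V_3 = |V_1 - V_2|  [with V_1=5, V_2=1]  = 4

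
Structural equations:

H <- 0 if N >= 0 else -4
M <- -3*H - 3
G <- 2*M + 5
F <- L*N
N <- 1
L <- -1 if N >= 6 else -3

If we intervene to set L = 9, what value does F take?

The intervention breaks the incoming arrows to L: L <- -1 if N >= 6 else -3 no longer applies, and L = 9.
F = L*N  [with L=9, N=1]  = 9

9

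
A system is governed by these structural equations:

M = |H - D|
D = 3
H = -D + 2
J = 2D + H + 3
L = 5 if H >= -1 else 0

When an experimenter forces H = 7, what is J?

Under do(H=7), the mechanism H = -D + 2 is discarded; H is fixed at 7.
J = 2D + H + 3  [with D=3, H=7]  = 16

16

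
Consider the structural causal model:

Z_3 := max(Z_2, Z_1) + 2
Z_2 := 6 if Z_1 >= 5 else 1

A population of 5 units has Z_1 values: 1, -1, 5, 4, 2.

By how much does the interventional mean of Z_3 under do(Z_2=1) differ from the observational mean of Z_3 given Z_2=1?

0.6

do(Z_2=1) breaks Z_2's dependence on Z_1. With Z_2=1 fixed, Z_3 across the units is 3, 3, 7, 6, 4, mean 4.6.
E[Z_3|Z_2=1] averages over only the 4 units with Z_2=1 (Z_1 = 1, -1, 4, 2): Z_3 = 3, 3, 6, 4, mean 4.
Difference = 4.6 − 4 = 0.6.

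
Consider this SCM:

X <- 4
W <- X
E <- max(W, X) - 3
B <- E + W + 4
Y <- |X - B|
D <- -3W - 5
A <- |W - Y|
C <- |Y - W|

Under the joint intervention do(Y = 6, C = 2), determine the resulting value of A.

Setting Y = 6, C = 2 by intervention discards those variables' equations.
W = X  [with X=4]  = 4
A = |W - Y|  [with W=4, Y=6]  = 2

2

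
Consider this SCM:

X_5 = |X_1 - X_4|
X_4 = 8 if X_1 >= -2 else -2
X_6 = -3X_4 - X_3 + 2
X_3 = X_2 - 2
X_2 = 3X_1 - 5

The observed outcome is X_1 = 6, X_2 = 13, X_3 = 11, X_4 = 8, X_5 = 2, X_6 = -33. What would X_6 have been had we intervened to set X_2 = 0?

Under do(X_2=0), the mechanism X_2 = 3X_1 - 5 is discarded; X_2 is fixed at 0.
X_3 = X_2 - 2  [with X_2=0]  = -2
X_4 = 8 if X_1 >= -2 else -2  [with X_1=6]  = 8
X_6 = -3X_4 - X_3 + 2  [with X_4=8, X_3=-2]  = -20

-20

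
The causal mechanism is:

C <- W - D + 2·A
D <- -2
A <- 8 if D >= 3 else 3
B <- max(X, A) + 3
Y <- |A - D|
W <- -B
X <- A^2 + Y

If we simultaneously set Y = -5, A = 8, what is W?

-62

Setting Y = -5, A = 8 by intervention discards those variables' equations.
X = A^2 + Y  [with A=8, Y=-5]  = 59
B = max(X, A) + 3  [with X=59, A=8]  = 62
W = -B  [with B=62]  = -62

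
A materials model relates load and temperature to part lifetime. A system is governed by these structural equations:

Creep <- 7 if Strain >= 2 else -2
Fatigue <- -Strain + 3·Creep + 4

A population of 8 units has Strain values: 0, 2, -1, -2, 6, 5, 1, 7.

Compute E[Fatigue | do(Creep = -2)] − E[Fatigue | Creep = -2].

The intervention sets Creep=-2 in all 8 units regardless of Strain. Recomputing Fatigue per unit gives -2, -4, -1, 0, -8, -7, -3, -9; average -4.25.
Conditioning on Creep=-2 selects the 4 unit(s) with Strain ∈ {0, -1, -2, 1}. Their Fatigue values: -2, -1, 0, -3. Mean = -1.5.
Difference = -4.25 − (-1.5) = -2.75.

-2.75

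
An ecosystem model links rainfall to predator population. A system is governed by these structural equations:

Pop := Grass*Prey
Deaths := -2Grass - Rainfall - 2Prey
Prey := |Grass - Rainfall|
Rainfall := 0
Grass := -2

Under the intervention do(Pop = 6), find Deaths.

The intervention breaks the incoming arrows to Pop: Pop := Grass*Prey no longer applies, and Pop = 6.
Since Deaths is not a descendant of the intervened variable, it is unaffected.
Prey = |Grass - Rainfall|  [with Grass=-2, Rainfall=0]  = 2
Deaths = -2Grass - Rainfall - 2Prey  [with Grass=-2, Rainfall=0, Prey=2]  = 0

0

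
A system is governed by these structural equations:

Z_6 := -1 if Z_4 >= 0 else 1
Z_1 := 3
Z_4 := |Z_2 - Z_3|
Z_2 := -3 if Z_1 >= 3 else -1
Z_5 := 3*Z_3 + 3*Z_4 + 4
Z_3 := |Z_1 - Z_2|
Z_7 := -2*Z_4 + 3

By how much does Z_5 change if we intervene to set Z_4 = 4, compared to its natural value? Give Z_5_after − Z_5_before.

-15

Intervening sets Z_4 = 4 and removes its equation (Z_4 := |Z_2 - Z_3|).
Z_2 = -3 if Z_1 >= 3 else -1  [with Z_1=3]  = -3
Z_3 = |Z_1 - Z_2|  [with Z_1=3, Z_2=-3]  = 6
Z_5 = 3*Z_3 + 3*Z_4 + 4  [with Z_3=6, Z_4=4]  = 34
Without intervention: Z_2 = -3 if Z_1 >= 3 else -1  [with Z_1=3]  = -3; Z_3 = |Z_1 - Z_2|  [with Z_1=3, Z_2=-3]  = 6; Z_4 = |Z_2 - Z_3|  [with Z_2=-3, Z_3=6]  = 9; Z_5 = 3*Z_3 + 3*Z_4 + 4  [with Z_3=6, Z_4=9]  = 49.
Change = 34 − 49 = -15.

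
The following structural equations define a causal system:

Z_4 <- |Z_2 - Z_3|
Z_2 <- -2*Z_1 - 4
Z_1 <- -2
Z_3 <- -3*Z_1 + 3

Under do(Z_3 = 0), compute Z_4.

The intervention breaks the incoming arrows to Z_3: Z_3 <- -3*Z_1 + 3 no longer applies, and Z_3 = 0.
Z_2 = -2*Z_1 - 4  [with Z_1=-2]  = 0
Z_4 = |Z_2 - Z_3|  [with Z_2=0, Z_3=0]  = 0

0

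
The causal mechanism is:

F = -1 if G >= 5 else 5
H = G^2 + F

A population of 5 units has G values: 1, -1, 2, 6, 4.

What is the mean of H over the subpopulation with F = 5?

10.5

Observing F=5 restricts to units where F's equation naturally yields 5: G ∈ {1, -1, 2, 4}. In that subpopulation H = 6, 6, 9, 21, mean 10.5.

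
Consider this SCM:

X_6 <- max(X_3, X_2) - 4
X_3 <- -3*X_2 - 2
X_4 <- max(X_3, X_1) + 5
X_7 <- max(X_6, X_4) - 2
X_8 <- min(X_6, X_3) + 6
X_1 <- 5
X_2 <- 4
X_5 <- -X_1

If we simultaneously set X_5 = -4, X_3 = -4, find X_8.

2

Under do(X_5 = -4, X_3 = -4), each intervened variable's structural equation is replaced by its fixed value.
X_6 = max(X_3, X_2) - 4  [with X_3=-4, X_2=4]  = 0
X_8 = min(X_6, X_3) + 6  [with X_6=0, X_3=-4]  = 2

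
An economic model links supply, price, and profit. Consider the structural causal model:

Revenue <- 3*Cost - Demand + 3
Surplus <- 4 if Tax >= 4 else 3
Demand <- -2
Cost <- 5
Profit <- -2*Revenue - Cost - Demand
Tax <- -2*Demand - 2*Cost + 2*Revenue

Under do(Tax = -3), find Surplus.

Under do(Tax=-3), the mechanism Tax <- -2*Demand - 2*Cost + 2*Revenue is discarded; Tax is fixed at -3.
Surplus = 4 if Tax >= 4 else 3  [with Tax=-3]  = 3

3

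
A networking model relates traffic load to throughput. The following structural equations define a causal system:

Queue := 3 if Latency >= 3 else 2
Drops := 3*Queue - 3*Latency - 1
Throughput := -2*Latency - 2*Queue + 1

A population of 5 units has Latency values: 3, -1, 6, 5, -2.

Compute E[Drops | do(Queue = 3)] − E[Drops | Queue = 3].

The intervention sets Queue=3 in all 5 units regardless of Latency. Recomputing Drops per unit gives -1, 11, -10, -7, 14; average 1.4.
E[Drops|Queue=3] averages over only the 3 units with Queue=3 (Latency = 3, 6, 5): Drops = -1, -10, -7, mean -6.
Difference = 1.4 − (-6) = 7.4.

7.4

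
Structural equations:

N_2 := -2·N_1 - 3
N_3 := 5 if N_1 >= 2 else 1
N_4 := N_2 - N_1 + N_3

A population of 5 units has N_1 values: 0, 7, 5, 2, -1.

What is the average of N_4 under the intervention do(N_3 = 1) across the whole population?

Every unit gets N_3=1 under the intervention. N_4 values become -2, -23, -17, -8, 1; E[N_4|do(N_3=1)] = -9.8.

-9.8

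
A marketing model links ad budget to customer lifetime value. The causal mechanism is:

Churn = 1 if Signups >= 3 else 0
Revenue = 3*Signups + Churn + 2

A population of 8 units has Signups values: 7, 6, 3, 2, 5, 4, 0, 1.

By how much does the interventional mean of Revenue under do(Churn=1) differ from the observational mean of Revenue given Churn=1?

-4.5

do(Churn=1) breaks Churn's dependence on Signups. With Churn=1 fixed, Revenue across the units is 24, 21, 12, 9, 18, 15, 3, 6, mean 13.5.
E[Revenue|Churn=1] averages over only the 5 units with Churn=1 (Signups = 7, 6, 3, 5, 4): Revenue = 24, 21, 12, 18, 15, mean 18.
Difference = 13.5 − 18 = -4.5.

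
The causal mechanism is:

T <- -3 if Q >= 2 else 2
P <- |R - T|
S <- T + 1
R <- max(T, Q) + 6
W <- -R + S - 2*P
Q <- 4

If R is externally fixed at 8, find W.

-32

The intervention breaks the incoming arrows to R: R <- max(T, Q) + 6 no longer applies, and R = 8.
T = -3 if Q >= 2 else 2  [with Q=4]  = -3
P = |R - T|  [with R=8, T=-3]  = 11
S = T + 1  [with T=-3]  = -2
W = -R + S - 2*P  [with R=8, S=-2, P=11]  = -32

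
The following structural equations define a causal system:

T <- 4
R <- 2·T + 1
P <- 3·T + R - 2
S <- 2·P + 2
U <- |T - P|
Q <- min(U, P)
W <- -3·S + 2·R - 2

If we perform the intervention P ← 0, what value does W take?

10

The intervention breaks the incoming arrows to P: P <- 3·T + R - 2 no longer applies, and P = 0.
R = 2·T + 1  [with T=4]  = 9
S = 2·P + 2  [with P=0]  = 2
W = -3·S + 2·R - 2  [with S=2, R=9]  = 10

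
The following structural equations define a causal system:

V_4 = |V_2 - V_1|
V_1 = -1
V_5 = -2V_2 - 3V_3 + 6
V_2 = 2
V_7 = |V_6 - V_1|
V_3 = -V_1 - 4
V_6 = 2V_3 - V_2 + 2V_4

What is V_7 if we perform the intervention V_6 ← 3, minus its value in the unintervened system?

Intervening sets V_6 = 3 and removes its equation (V_6 = 2V_3 - V_2 + 2V_4).
V_7 = |V_6 - V_1|  [with V_6=3, V_1=-1]  = 4
Without intervention: V_3 = -V_1 - 4  [with V_1=-1]  = -3; V_4 = |V_2 - V_1|  [with V_2=2, V_1=-1]  = 3; V_6 = 2V_3 - V_2 + 2V_4  [with V_3=-3, V_2=2, V_4=3]  = -2; V_7 = |V_6 - V_1|  [with V_6=-2, V_1=-1]  = 1.
Change = 4 − 1 = 3.

3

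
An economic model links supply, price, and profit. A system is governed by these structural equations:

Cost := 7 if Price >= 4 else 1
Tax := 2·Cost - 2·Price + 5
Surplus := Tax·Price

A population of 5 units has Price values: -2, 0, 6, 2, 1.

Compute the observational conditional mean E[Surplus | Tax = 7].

21

E[Surplus|Tax=7] averages over only the 2 units with Tax=7 (Price = 0, 6): Surplus = 0, 42, mean 21.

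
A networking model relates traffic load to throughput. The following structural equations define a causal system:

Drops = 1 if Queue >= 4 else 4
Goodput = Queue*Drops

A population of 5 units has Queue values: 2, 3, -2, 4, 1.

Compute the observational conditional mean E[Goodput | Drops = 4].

4

Observing Drops=4 restricts to units where Drops's equation naturally yields 4: Queue ∈ {2, 3, -2, 1}. In that subpopulation Goodput = 8, 12, -8, 4, mean 4.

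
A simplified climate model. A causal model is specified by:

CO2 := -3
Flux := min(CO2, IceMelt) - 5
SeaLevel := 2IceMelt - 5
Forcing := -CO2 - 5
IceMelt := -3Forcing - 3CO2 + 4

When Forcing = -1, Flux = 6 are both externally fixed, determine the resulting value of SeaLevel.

The joint intervention fixes Forcing = -1, Flux = 6, removing each variable's own equation.
IceMelt = -3Forcing - 3CO2 + 4  [with Forcing=-1, CO2=-3]  = 16
SeaLevel = 2IceMelt - 5  [with IceMelt=16]  = 27

27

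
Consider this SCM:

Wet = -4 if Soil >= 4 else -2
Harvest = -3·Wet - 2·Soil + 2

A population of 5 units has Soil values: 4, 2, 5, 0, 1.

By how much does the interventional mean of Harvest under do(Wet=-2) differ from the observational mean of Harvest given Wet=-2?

Every unit gets Wet=-2 under the intervention. Harvest values become 0, 4, -2, 8, 6; E[Harvest|do(Wet=-2)] = 3.2.
Conditioning on Wet=-2 selects the 3 unit(s) with Soil ∈ {2, 0, 1}. Their Harvest values: 4, 8, 6. Mean = 6.
Difference = 3.2 − 6 = -2.8.

-2.8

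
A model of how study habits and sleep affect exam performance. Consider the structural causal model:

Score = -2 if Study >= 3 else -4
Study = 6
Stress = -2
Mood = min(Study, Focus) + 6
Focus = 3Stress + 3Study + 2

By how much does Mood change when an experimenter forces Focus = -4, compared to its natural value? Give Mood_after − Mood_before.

-10

do(Focus=-4) replaces the equation Focus = 3Stress + 3Study + 2 with the constant Focus = -4.
Mood = min(Study, Focus) + 6  [with Study=6, Focus=-4]  = 2
Without intervention: Focus = 3Stress + 3Study + 2  [with Stress=-2, Study=6]  = 14; Mood = min(Study, Focus) + 6  [with Study=6, Focus=14]  = 12.
Change = 2 − 12 = -10.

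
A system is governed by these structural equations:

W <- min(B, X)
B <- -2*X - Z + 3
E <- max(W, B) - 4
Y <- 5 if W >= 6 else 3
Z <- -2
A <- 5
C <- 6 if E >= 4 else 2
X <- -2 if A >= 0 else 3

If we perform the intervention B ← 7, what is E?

3

The intervention breaks the incoming arrows to B: B <- -2*X - Z + 3 no longer applies, and B = 7.
X = -2 if A >= 0 else 3  [with A=5]  = -2
W = min(B, X)  [with B=7, X=-2]  = -2
E = max(W, B) - 4  [with W=-2, B=7]  = 3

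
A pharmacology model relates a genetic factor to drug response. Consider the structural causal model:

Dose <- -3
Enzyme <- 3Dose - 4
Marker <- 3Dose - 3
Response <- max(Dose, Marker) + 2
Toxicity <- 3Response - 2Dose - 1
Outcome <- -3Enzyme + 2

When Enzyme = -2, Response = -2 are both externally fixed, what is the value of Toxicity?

Setting Enzyme = -2, Response = -2 by intervention discards those variables' equations.
Toxicity = 3Response - 2Dose - 1  [with Response=-2, Dose=-3]  = -1

-1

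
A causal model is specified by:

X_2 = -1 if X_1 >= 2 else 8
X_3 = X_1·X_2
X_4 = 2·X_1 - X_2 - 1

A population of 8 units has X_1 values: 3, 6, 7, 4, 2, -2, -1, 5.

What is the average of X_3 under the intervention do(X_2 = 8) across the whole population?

Every unit gets X_2=8 under the intervention. X_3 values become 24, 48, 56, 32, 16, -16, -8, 40; E[X_3|do(X_2=8)] = 24.

24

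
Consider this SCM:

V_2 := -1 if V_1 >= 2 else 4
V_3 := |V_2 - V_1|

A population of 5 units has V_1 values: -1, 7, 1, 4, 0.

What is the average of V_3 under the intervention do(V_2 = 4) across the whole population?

The intervention sets V_2=4 in all 5 units regardless of V_1. Recomputing V_3 per unit gives 5, 3, 3, 0, 4; average 3.

3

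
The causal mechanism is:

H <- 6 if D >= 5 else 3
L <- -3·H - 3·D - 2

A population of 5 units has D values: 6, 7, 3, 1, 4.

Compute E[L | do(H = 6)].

-32.6

do(H=6) breaks H's dependence on D. With H=6 fixed, L across the units is -38, -41, -29, -23, -32, mean -32.6.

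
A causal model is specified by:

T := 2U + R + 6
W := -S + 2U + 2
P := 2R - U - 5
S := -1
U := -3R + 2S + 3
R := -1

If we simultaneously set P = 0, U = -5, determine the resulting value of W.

-7

Under do(P = 0, U = -5), each intervened variable's structural equation is replaced by its fixed value.
W = -S + 2U + 2  [with S=-1, U=-5]  = -7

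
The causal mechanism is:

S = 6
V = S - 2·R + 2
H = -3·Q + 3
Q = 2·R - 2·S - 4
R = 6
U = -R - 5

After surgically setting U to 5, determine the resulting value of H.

do(U=5) replaces the equation U = -R - 5 with the constant U = 5.
Since H is not a descendant of the intervened variable, it is unaffected.
Q = 2·R - 2·S - 4  [with R=6, S=6]  = -4
H = -3·Q + 3  [with Q=-4]  = 15

15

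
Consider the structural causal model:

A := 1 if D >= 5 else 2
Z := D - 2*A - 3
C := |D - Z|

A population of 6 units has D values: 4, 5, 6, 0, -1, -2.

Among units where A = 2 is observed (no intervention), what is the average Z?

-6.75

Observing A=2 restricts to units where A's equation naturally yields 2: D ∈ {4, 0, -1, -2}. In that subpopulation Z = -3, -7, -8, -9, mean -6.75.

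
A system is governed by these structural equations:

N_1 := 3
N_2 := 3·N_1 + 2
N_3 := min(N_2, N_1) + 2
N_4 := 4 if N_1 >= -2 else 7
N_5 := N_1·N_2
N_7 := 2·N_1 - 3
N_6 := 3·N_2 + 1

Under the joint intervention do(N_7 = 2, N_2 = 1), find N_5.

The joint intervention fixes N_7 = 2, N_2 = 1, removing each variable's own equation.
N_5 = N_1·N_2  [with N_1=3, N_2=1]  = 3

3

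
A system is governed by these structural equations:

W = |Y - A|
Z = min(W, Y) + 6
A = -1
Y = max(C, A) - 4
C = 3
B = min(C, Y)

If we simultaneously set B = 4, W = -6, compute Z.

0

The joint intervention fixes B = 4, W = -6, removing each variable's own equation.
Y = max(C, A) - 4  [with C=3, A=-1]  = -1
Z = min(W, Y) + 6  [with W=-6, Y=-1]  = 0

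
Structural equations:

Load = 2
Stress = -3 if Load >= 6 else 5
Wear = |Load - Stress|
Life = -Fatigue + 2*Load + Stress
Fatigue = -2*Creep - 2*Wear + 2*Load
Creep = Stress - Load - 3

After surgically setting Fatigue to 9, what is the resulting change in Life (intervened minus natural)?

-11

The intervention breaks the incoming arrows to Fatigue: Fatigue = -2*Creep - 2*Wear + 2*Load no longer applies, and Fatigue = 9.
Stress = -3 if Load >= 6 else 5  [with Load=2]  = 5
Life = -Fatigue + 2*Load + Stress  [with Fatigue=9, Load=2, Stress=5]  = 0
Without intervention: Stress = -3 if Load >= 6 else 5  [with Load=2]  = 5; Creep = Stress - Load - 3  [with Stress=5, Load=2]  = 0; Wear = |Load - Stress|  [with Load=2, Stress=5]  = 3; Fatigue = -2*Creep - 2*Wear + 2*Load  [with Creep=0, Wear=3, Load=2]  = -2; Life = -Fatigue + 2*Load + Stress  [with Fatigue=-2, Load=2, Stress=5]  = 11.
Change = 0 − 11 = -11.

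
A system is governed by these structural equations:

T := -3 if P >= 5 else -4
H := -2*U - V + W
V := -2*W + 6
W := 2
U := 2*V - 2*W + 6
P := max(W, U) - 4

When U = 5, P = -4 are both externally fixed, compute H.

-10

The joint intervention fixes U = 5, P = -4, removing each variable's own equation.
V = -2*W + 6  [with W=2]  = 2
H = -2*U - V + W  [with U=5, V=2, W=2]  = -10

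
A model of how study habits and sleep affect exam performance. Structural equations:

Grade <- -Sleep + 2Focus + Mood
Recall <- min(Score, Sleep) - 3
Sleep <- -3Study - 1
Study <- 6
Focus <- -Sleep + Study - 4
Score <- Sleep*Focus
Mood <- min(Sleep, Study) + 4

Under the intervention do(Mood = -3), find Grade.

Under do(Mood=-3), the mechanism Mood <- min(Sleep, Study) + 4 is discarded; Mood is fixed at -3.
Sleep = -3Study - 1  [with Study=6]  = -19
Focus = -Sleep + Study - 4  [with Sleep=-19, Study=6]  = 21
Grade = -Sleep + 2Focus + Mood  [with Sleep=-19, Focus=21, Mood=-3]  = 58

58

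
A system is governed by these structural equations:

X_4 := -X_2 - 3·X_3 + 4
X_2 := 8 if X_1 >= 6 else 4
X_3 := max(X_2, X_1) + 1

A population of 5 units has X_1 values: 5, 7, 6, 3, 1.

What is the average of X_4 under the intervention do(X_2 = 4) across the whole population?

-18.6

do(X_2=4) breaks X_2's dependence on X_1. With X_2=4 fixed, X_4 across the units is -18, -24, -21, -15, -15, mean -18.6.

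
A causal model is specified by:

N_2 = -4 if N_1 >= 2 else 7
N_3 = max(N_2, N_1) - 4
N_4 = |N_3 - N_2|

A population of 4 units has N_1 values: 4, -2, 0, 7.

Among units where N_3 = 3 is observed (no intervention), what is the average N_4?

5

E[N_4|N_3=3] averages over only the 3 units with N_3=3 (N_1 = -2, 0, 7): N_4 = 4, 4, 7, mean 5.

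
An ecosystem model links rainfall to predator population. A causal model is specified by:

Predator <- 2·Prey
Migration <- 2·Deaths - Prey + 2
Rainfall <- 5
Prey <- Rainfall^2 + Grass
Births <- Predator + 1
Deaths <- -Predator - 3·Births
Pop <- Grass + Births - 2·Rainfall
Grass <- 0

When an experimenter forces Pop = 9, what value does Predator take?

The intervention breaks the incoming arrows to Pop: Pop <- Grass + Births - 2·Rainfall no longer applies, and Pop = 9.
Since Predator is not a descendant of the intervened variable, it is unaffected.
Prey = Rainfall^2 + Grass  [with Rainfall=5, Grass=0]  = 25
Predator = 2·Prey  [with Prey=25]  = 50

50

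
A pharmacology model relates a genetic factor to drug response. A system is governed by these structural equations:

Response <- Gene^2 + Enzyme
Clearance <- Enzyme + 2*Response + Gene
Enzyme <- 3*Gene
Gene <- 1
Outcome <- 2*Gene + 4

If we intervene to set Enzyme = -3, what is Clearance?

-6

Under do(Enzyme=-3), the mechanism Enzyme <- 3*Gene is discarded; Enzyme is fixed at -3.
Response = Gene^2 + Enzyme  [with Gene=1, Enzyme=-3]  = -2
Clearance = Enzyme + 2*Response + Gene  [with Enzyme=-3, Response=-2, Gene=1]  = -6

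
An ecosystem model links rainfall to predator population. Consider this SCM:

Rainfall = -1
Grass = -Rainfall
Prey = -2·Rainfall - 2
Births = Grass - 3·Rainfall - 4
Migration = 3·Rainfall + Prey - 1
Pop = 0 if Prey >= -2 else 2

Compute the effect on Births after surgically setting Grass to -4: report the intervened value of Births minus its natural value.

-5

Under do(Grass=-4), the mechanism Grass = -Rainfall is discarded; Grass is fixed at -4.
Births = Grass - 3·Rainfall - 4  [with Grass=-4, Rainfall=-1]  = -5
Without intervention: Grass = -Rainfall  [with Rainfall=-1]  = 1; Births = Grass - 3·Rainfall - 4  [with Grass=1, Rainfall=-1]  = 0.
Change = -5 − 0 = -5.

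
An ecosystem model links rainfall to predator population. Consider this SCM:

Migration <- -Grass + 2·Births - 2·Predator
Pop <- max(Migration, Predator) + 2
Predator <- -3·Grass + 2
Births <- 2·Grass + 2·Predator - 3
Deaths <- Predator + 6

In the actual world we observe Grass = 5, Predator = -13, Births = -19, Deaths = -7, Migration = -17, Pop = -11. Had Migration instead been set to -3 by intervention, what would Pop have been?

The intervention breaks the incoming arrows to Migration: Migration <- -Grass + 2·Births - 2·Predator no longer applies, and Migration = -3.
Predator = -3·Grass + 2  [with Grass=5]  = -13
Pop = max(Migration, Predator) + 2  [with Migration=-3, Predator=-13]  = -1

-1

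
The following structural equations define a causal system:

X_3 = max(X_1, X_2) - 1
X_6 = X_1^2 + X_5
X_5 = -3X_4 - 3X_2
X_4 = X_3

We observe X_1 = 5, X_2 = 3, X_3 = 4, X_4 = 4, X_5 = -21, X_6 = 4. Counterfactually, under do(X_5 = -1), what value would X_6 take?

The intervention breaks the incoming arrows to X_5: X_5 = -3X_4 - 3X_2 no longer applies, and X_5 = -1.
X_6 = X_1^2 + X_5  [with X_1=5, X_5=-1]  = 24

24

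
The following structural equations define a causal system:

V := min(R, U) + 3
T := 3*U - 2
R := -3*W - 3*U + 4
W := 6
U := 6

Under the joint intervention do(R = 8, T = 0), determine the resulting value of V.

9

Setting R = 8, T = 0 by intervention discards those variables' equations.
V = min(R, U) + 3  [with R=8, U=6]  = 9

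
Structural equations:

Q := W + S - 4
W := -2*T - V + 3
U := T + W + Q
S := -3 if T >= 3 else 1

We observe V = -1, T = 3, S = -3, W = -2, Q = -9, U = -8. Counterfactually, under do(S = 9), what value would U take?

4

The intervention breaks the incoming arrows to S: S := -3 if T >= 3 else 1 no longer applies, and S = 9.
W = -2*T - V + 3  [with T=3, V=-1]  = -2
Q = W + S - 4  [with W=-2, S=9]  = 3
U = T + W + Q  [with T=3, W=-2, Q=3]  = 4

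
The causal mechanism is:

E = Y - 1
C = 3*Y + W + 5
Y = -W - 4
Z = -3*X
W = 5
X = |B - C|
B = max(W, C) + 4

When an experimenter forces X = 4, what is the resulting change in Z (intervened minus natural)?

66

Intervening sets X = 4 and removes its equation (X = |B - C|).
Z = -3*X  [with X=4]  = -12
Without intervention: Y = -W - 4  [with W=5]  = -9; C = 3*Y + W + 5  [with Y=-9, W=5]  = -17; B = max(W, C) + 4  [with W=5, C=-17]  = 9; X = |B - C|  [with B=9, C=-17]  = 26; Z = -3*X  [with X=26]  = -78.
Change = -12 − (-78) = 66.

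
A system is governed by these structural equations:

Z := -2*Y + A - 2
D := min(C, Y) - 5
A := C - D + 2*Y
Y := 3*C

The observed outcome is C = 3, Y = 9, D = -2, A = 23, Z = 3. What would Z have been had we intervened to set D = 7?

-6

do(D=7) replaces the equation D := min(C, Y) - 5 with the constant D = 7.
Y = 3*C  [with C=3]  = 9
A = C - D + 2*Y  [with C=3, D=7, Y=9]  = 14
Z = -2*Y + A - 2  [with Y=9, A=14]  = -6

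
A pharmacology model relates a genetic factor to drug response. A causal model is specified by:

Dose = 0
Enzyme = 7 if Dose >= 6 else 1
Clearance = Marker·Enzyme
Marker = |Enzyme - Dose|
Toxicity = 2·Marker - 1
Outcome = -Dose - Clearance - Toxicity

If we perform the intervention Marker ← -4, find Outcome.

The intervention breaks the incoming arrows to Marker: Marker = |Enzyme - Dose| no longer applies, and Marker = -4.
Enzyme = 7 if Dose >= 6 else 1  [with Dose=0]  = 1
Toxicity = 2·Marker - 1  [with Marker=-4]  = -9
Clearance = Marker·Enzyme  [with Marker=-4, Enzyme=1]  = -4
Outcome = -Dose - Clearance - Toxicity  [with Dose=0, Clearance=-4, Toxicity=-9]  = 13

13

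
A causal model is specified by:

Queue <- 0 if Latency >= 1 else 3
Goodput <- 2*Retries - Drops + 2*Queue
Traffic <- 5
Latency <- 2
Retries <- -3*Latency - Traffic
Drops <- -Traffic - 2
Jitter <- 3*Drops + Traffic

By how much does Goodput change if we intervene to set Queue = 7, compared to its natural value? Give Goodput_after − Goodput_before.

The intervention breaks the incoming arrows to Queue: Queue <- 0 if Latency >= 1 else 3 no longer applies, and Queue = 7.
Drops = -Traffic - 2  [with Traffic=5]  = -7
Retries = -3*Latency - Traffic  [with Latency=2, Traffic=5]  = -11
Goodput = 2*Retries - Drops + 2*Queue  [with Retries=-11, Drops=-7, Queue=7]  = -1
Without intervention: Queue = 0 if Latency >= 1 else 3  [with Latency=2]  = 0; Drops = -Traffic - 2  [with Traffic=5]  = -7; Retries = -3*Latency - Traffic  [with Latency=2, Traffic=5]  = -11; Goodput = 2*Retries - Drops + 2*Queue  [with Retries=-11, Drops=-7, Queue=0]  = -15.
Change = -1 − (-15) = 14.

14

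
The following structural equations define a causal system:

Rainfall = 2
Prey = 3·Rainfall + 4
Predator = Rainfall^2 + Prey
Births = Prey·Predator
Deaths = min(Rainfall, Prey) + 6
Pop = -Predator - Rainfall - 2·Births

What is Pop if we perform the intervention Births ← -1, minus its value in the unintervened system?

Under do(Births=-1), the mechanism Births = Prey·Predator is discarded; Births is fixed at -1.
Prey = 3·Rainfall + 4  [with Rainfall=2]  = 10
Predator = Rainfall^2 + Prey  [with Rainfall=2, Prey=10]  = 14
Pop = -Predator - Rainfall - 2·Births  [with Predator=14, Rainfall=2, Births=-1]  = -14
Without intervention: Prey = 3·Rainfall + 4  [with Rainfall=2]  = 10; Predator = Rainfall^2 + Prey  [with Rainfall=2, Prey=10]  = 14; Births = Prey·Predator  [with Prey=10, Predator=14]  = 140; Pop = -Predator - Rainfall - 2·Births  [with Predator=14, Rainfall=2, Births=140]  = -296.
Change = -14 − (-296) = 282.

282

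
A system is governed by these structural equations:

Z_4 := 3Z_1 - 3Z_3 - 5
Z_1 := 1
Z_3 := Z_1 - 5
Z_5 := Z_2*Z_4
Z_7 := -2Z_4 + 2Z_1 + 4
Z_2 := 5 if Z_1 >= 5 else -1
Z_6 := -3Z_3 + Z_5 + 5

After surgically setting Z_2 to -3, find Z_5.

-30

do(Z_2=-3) replaces the equation Z_2 := 5 if Z_1 >= 5 else -1 with the constant Z_2 = -3.
Z_3 = Z_1 - 5  [with Z_1=1]  = -4
Z_4 = 3Z_1 - 3Z_3 - 5  [with Z_1=1, Z_3=-4]  = 10
Z_5 = Z_2*Z_4  [with Z_2=-3, Z_4=10]  = -30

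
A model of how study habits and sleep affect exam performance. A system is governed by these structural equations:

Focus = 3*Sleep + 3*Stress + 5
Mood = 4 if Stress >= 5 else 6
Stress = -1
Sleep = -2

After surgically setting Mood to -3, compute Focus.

-4

Under do(Mood=-3), the mechanism Mood = 4 if Stress >= 5 else 6 is discarded; Mood is fixed at -3.
Since Focus is not a descendant of the intervened variable, it is unaffected.
Focus = 3*Sleep + 3*Stress + 5  [with Sleep=-2, Stress=-1]  = -4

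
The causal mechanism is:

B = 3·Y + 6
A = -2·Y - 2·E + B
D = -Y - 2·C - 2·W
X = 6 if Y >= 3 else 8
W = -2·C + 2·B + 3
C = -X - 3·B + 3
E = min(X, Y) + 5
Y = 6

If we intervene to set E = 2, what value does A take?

8

The intervention breaks the incoming arrows to E: E = min(X, Y) + 5 no longer applies, and E = 2.
B = 3·Y + 6  [with Y=6]  = 24
A = -2·Y - 2·E + B  [with Y=6, E=2, B=24]  = 8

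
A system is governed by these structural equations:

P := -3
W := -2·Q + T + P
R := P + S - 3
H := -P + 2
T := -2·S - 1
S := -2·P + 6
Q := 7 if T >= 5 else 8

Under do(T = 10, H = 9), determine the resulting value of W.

The joint intervention fixes T = 10, H = 9, removing each variable's own equation.
Q = 7 if T >= 5 else 8  [with T=10]  = 7
W = -2·Q + T + P  [with Q=7, T=10, P=-3]  = -7

-7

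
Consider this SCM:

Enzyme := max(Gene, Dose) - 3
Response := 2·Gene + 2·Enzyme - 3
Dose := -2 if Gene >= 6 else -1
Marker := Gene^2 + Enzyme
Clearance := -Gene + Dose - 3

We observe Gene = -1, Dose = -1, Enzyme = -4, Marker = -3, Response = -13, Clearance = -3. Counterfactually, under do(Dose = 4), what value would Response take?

-3

do(Dose=4) replaces the equation Dose := -2 if Gene >= 6 else -1 with the constant Dose = 4.
Enzyme = max(Gene, Dose) - 3  [with Gene=-1, Dose=4]  = 1
Response = 2·Gene + 2·Enzyme - 3  [with Gene=-1, Enzyme=1]  = -3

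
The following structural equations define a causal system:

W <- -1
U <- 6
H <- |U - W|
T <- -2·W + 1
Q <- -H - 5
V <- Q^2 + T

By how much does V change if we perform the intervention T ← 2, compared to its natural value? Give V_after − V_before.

-1

Under do(T=2), the mechanism T <- -2·W + 1 is discarded; T is fixed at 2.
H = |U - W|  [with U=6, W=-1]  = 7
Q = -H - 5  [with H=7]  = -12
V = Q^2 + T  [with Q=-12, T=2]  = 146
Without intervention: H = |U - W|  [with U=6, W=-1]  = 7; T = -2·W + 1  [with W=-1]  = 3; Q = -H - 5  [with H=7]  = -12; V = Q^2 + T  [with Q=-12, T=3]  = 147.
Change = 146 − 147 = -1.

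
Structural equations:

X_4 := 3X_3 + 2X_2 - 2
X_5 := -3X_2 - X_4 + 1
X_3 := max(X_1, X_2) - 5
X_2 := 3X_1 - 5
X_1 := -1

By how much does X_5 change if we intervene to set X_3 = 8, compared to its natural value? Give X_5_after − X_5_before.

-42

do(X_3=8) replaces the equation X_3 := max(X_1, X_2) - 5 with the constant X_3 = 8.
X_2 = 3X_1 - 5  [with X_1=-1]  = -8
X_4 = 3X_3 + 2X_2 - 2  [with X_3=8, X_2=-8]  = 6
X_5 = -3X_2 - X_4 + 1  [with X_2=-8, X_4=6]  = 19
Without intervention: X_2 = 3X_1 - 5  [with X_1=-1]  = -8; X_3 = max(X_1, X_2) - 5  [with X_1=-1, X_2=-8]  = -6; X_4 = 3X_3 + 2X_2 - 2  [with X_3=-6, X_2=-8]  = -36; X_5 = -3X_2 - X_4 + 1  [with X_2=-8, X_4=-36]  = 61.
Change = 19 − 61 = -42.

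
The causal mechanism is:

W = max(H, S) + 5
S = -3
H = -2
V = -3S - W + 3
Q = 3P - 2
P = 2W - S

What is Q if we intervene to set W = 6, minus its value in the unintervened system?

18

The intervention breaks the incoming arrows to W: W = max(H, S) + 5 no longer applies, and W = 6.
P = 2W - S  [with W=6, S=-3]  = 15
Q = 3P - 2  [with P=15]  = 43
Without intervention: W = max(H, S) + 5  [with H=-2, S=-3]  = 3; P = 2W - S  [with W=3, S=-3]  = 9; Q = 3P - 2  [with P=9]  = 25.
Change = 43 − 25 = 18.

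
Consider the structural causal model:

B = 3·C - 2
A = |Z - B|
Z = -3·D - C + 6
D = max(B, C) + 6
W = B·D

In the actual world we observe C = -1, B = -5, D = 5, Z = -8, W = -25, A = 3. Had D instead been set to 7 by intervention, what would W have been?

-35

do(D=7) replaces the equation D = max(B, C) + 6 with the constant D = 7.
B = 3·C - 2  [with C=-1]  = -5
W = B·D  [with B=-5, D=7]  = -35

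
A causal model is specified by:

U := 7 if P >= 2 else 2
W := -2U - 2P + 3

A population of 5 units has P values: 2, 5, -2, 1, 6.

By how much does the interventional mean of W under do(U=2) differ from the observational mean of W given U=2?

-5.8

Every unit gets U=2 under the intervention. W values become -5, -11, 3, -3, -13; E[W|do(U=2)] = -5.8.
Conditioning on U=2 selects the 2 unit(s) with P ∈ {-2, 1}. Their W values: 3, -3. Mean = 0.
Difference = -5.8 − 0 = -5.8.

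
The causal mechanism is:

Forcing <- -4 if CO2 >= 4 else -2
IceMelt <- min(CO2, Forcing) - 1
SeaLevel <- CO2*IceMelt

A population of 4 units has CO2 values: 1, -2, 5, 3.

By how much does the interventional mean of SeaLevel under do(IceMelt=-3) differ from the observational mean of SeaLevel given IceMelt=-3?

-3.25

Every unit gets IceMelt=-3 under the intervention. SeaLevel values become -3, 6, -15, -9; E[SeaLevel|do(IceMelt=-3)] = -5.25.
E[SeaLevel|IceMelt=-3] averages over only the 3 units with IceMelt=-3 (CO2 = 1, -2, 3): SeaLevel = -3, 6, -9, mean -2.
Difference = -5.25 − (-2) = -3.25.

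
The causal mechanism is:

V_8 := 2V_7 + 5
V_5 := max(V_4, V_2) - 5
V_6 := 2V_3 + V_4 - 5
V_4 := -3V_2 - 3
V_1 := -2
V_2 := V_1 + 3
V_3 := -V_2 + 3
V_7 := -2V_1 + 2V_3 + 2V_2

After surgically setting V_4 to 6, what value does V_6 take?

Under do(V_4=6), the mechanism V_4 := -3V_2 - 3 is discarded; V_4 is fixed at 6.
V_2 = V_1 + 3  [with V_1=-2]  = 1
V_3 = -V_2 + 3  [with V_2=1]  = 2
V_6 = 2V_3 + V_4 - 5  [with V_3=2, V_4=6]  = 5

5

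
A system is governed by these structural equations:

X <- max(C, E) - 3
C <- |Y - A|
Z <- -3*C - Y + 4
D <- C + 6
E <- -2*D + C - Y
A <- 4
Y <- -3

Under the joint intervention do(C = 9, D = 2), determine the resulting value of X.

Setting C = 9, D = 2 by intervention discards those variables' equations.
E = -2*D + C - Y  [with D=2, C=9, Y=-3]  = 8
X = max(C, E) - 3  [with C=9, E=8]  = 6

6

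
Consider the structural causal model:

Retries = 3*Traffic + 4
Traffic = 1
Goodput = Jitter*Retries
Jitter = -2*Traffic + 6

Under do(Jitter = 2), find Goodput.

14

The intervention breaks the incoming arrows to Jitter: Jitter = -2*Traffic + 6 no longer applies, and Jitter = 2.
Retries = 3*Traffic + 4  [with Traffic=1]  = 7
Goodput = Jitter*Retries  [with Jitter=2, Retries=7]  = 14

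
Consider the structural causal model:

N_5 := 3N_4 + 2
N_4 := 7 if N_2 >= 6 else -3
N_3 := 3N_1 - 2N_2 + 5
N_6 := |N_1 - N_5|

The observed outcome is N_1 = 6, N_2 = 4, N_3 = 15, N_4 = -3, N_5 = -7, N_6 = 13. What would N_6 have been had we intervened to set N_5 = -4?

10

The intervention breaks the incoming arrows to N_5: N_5 := 3N_4 + 2 no longer applies, and N_5 = -4.
N_6 = |N_1 - N_5|  [with N_1=6, N_5=-4]  = 10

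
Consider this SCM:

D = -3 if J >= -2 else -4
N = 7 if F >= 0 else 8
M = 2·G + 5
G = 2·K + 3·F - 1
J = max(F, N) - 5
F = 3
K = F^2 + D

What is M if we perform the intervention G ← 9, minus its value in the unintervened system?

-22

Intervening sets G = 9 and removes its equation (G = 2·K + 3·F - 1).
M = 2·G + 5  [with G=9]  = 23
Without intervention: N = 7 if F >= 0 else 8  [with F=3]  = 7; J = max(F, N) - 5  [with F=3, N=7]  = 2; D = -3 if J >= -2 else -4  [with J=2]  = -3; K = F^2 + D  [with F=3, D=-3]  = 6; G = 2·K + 3·F - 1  [with K=6, F=3]  = 20; M = 2·G + 5  [with G=20]  = 45.
Change = 23 − 45 = -22.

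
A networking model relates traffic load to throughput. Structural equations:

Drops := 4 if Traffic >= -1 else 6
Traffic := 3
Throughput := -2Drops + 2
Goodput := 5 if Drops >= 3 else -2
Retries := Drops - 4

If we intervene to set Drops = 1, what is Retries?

-3

The intervention breaks the incoming arrows to Drops: Drops := 4 if Traffic >= -1 else 6 no longer applies, and Drops = 1.
Retries = Drops - 4  [with Drops=1]  = -3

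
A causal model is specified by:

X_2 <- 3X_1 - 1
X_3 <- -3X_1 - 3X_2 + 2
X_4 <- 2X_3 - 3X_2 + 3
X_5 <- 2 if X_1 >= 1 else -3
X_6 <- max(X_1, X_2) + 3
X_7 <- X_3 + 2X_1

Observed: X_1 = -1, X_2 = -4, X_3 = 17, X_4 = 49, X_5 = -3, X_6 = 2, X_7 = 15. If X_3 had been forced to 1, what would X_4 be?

17

The intervention breaks the incoming arrows to X_3: X_3 <- -3X_1 - 3X_2 + 2 no longer applies, and X_3 = 1.
X_2 = 3X_1 - 1  [with X_1=-1]  = -4
X_4 = 2X_3 - 3X_2 + 3  [with X_3=1, X_2=-4]  = 17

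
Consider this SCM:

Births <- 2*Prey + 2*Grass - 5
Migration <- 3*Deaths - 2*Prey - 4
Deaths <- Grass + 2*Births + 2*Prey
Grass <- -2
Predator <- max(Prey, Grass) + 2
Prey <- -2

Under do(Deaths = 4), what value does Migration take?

12

The intervention breaks the incoming arrows to Deaths: Deaths <- Grass + 2*Births + 2*Prey no longer applies, and Deaths = 4.
Migration = 3*Deaths - 2*Prey - 4  [with Deaths=4, Prey=-2]  = 12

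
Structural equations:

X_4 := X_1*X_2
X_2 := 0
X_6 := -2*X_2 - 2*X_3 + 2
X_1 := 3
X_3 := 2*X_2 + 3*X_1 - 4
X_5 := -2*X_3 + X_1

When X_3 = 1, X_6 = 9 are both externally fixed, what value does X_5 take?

1

The joint intervention fixes X_3 = 1, X_6 = 9, removing each variable's own equation.
X_5 = -2*X_3 + X_1  [with X_3=1, X_1=3]  = 1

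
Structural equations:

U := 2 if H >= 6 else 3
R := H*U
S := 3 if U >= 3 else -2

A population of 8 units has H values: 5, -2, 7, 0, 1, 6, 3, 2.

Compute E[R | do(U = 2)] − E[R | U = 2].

do(U=2) breaks U's dependence on H. With U=2 fixed, R across the units is 10, -4, 14, 0, 2, 12, 6, 4, mean 5.5.
Conditioning on U=2 selects the 2 unit(s) with H ∈ {7, 6}. Their R values: 14, 12. Mean = 13.
Difference = 5.5 − 13 = -7.5.

-7.5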